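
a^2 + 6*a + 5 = (a + 1)*(a + 5)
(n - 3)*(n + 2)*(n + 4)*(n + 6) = n^4 + 9*n^3 + 8*n^2 - 84*n - 144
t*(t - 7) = t^2 - 7*t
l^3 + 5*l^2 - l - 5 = (l - 1)*(l + 1)*(l + 5)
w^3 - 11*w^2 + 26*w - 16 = (w - 8)*(w - 2)*(w - 1)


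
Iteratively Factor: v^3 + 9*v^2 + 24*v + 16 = (v + 1)*(v^2 + 8*v + 16) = (v + 1)*(v + 4)*(v + 4)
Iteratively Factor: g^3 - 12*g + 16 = (g - 2)*(g^2 + 2*g - 8) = (g - 2)*(g + 4)*(g - 2)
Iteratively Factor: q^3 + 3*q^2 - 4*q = (q)*(q^2 + 3*q - 4) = q*(q + 4)*(q - 1)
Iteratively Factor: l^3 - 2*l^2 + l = (l - 1)*(l^2 - l) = (l - 1)^2*(l)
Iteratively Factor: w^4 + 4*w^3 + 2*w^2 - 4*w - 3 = (w + 1)*(w^3 + 3*w^2 - w - 3) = (w + 1)^2*(w^2 + 2*w - 3) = (w - 1)*(w + 1)^2*(w + 3)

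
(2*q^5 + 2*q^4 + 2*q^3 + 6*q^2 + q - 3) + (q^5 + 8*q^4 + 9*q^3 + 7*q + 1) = 3*q^5 + 10*q^4 + 11*q^3 + 6*q^2 + 8*q - 2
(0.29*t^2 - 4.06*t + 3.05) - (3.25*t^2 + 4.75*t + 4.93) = -2.96*t^2 - 8.81*t - 1.88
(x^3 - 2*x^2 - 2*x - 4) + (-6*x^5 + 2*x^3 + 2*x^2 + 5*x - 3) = -6*x^5 + 3*x^3 + 3*x - 7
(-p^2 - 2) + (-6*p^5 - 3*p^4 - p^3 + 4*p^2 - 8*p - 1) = -6*p^5 - 3*p^4 - p^3 + 3*p^2 - 8*p - 3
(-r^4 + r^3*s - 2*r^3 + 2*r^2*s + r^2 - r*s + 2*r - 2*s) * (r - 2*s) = -r^5 + 3*r^4*s - 2*r^4 - 2*r^3*s^2 + 6*r^3*s + r^3 - 4*r^2*s^2 - 3*r^2*s + 2*r^2 + 2*r*s^2 - 6*r*s + 4*s^2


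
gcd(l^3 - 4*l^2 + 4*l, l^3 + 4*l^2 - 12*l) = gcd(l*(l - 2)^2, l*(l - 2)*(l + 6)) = l^2 - 2*l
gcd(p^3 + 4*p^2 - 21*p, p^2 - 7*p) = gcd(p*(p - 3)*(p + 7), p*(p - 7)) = p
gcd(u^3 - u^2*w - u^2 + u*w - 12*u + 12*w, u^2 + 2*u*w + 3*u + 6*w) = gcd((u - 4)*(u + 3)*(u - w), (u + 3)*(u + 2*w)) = u + 3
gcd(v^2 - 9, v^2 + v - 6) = v + 3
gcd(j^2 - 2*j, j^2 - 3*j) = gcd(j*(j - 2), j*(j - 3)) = j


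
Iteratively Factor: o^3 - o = (o + 1)*(o^2 - o) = (o - 1)*(o + 1)*(o)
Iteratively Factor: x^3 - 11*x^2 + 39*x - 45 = (x - 3)*(x^2 - 8*x + 15) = (x - 5)*(x - 3)*(x - 3)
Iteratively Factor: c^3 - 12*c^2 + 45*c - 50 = (c - 5)*(c^2 - 7*c + 10) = (c - 5)^2*(c - 2)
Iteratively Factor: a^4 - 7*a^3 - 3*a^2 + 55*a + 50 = (a + 2)*(a^3 - 9*a^2 + 15*a + 25) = (a - 5)*(a + 2)*(a^2 - 4*a - 5) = (a - 5)^2*(a + 2)*(a + 1)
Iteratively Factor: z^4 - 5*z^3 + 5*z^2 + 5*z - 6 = (z - 3)*(z^3 - 2*z^2 - z + 2) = (z - 3)*(z - 2)*(z^2 - 1) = (z - 3)*(z - 2)*(z + 1)*(z - 1)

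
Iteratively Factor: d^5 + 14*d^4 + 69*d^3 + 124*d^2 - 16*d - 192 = (d + 4)*(d^4 + 10*d^3 + 29*d^2 + 8*d - 48) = (d + 4)^2*(d^3 + 6*d^2 + 5*d - 12) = (d + 3)*(d + 4)^2*(d^2 + 3*d - 4) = (d - 1)*(d + 3)*(d + 4)^2*(d + 4)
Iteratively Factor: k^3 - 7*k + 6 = (k + 3)*(k^2 - 3*k + 2) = (k - 1)*(k + 3)*(k - 2)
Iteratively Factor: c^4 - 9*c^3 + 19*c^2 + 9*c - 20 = (c - 1)*(c^3 - 8*c^2 + 11*c + 20) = (c - 1)*(c + 1)*(c^2 - 9*c + 20) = (c - 4)*(c - 1)*(c + 1)*(c - 5)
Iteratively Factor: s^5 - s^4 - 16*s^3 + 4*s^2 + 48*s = (s + 3)*(s^4 - 4*s^3 - 4*s^2 + 16*s) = (s - 4)*(s + 3)*(s^3 - 4*s) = s*(s - 4)*(s + 3)*(s^2 - 4) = s*(s - 4)*(s + 2)*(s + 3)*(s - 2)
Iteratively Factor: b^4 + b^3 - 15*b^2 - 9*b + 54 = (b - 2)*(b^3 + 3*b^2 - 9*b - 27) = (b - 3)*(b - 2)*(b^2 + 6*b + 9) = (b - 3)*(b - 2)*(b + 3)*(b + 3)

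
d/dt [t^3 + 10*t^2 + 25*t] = 3*t^2 + 20*t + 25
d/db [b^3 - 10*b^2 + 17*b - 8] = 3*b^2 - 20*b + 17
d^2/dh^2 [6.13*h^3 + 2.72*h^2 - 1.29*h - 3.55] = 36.78*h + 5.44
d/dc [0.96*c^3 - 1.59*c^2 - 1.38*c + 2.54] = 2.88*c^2 - 3.18*c - 1.38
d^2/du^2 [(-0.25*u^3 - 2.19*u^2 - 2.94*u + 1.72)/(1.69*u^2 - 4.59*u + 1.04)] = (8.88178419700125e-16*u^5 - 7.105427357601e-15*u^4 - 60.425216*u^3 + 59.730216*u^2 - 50.671608*u + 33.621944)/(4.826809*u^6 - 39.328497*u^5 + 115.726299*u^4 - 145.106883*u^3 + 71.216184*u^2 - 14.893632*u + 1.124864)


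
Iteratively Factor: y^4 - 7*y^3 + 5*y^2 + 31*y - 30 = (y - 1)*(y^3 - 6*y^2 - y + 30) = (y - 1)*(y + 2)*(y^2 - 8*y + 15) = (y - 3)*(y - 1)*(y + 2)*(y - 5)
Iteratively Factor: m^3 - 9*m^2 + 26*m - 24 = (m - 3)*(m^2 - 6*m + 8) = (m - 3)*(m - 2)*(m - 4)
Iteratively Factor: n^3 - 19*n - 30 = (n + 3)*(n^2 - 3*n - 10) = (n - 5)*(n + 3)*(n + 2)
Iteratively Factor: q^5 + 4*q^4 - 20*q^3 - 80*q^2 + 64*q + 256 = (q + 4)*(q^4 - 20*q^2 + 64) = (q - 4)*(q + 4)*(q^3 + 4*q^2 - 4*q - 16) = (q - 4)*(q - 2)*(q + 4)*(q^2 + 6*q + 8) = (q - 4)*(q - 2)*(q + 4)^2*(q + 2)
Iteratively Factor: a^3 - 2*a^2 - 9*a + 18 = (a - 2)*(a^2 - 9) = (a - 3)*(a - 2)*(a + 3)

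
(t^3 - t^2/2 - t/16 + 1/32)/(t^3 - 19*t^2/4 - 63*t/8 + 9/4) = (8*t^2 - 2*t - 1)/(4*(2*t^2 - 9*t - 18))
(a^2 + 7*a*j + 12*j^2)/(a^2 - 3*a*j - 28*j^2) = (a + 3*j)/(a - 7*j)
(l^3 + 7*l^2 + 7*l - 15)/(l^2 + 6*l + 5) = (l^2 + 2*l - 3)/(l + 1)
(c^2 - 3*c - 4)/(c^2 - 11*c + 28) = (c + 1)/(c - 7)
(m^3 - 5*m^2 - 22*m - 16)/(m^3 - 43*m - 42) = (m^2 - 6*m - 16)/(m^2 - m - 42)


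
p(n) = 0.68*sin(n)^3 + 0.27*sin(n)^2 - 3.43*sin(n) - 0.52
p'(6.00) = -3.29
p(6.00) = 0.44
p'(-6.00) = -3.00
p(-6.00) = -1.44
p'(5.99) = -3.27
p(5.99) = 0.48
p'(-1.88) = 0.64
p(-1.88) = 2.40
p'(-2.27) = 1.70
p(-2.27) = 1.96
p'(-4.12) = 0.88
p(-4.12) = -2.79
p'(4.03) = 1.65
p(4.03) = 1.99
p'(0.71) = -1.68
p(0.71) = -2.45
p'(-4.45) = 0.26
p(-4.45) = -2.97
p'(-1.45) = -0.24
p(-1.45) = 2.49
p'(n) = 2.04*sin(n)^2*cos(n) + 0.54*sin(n)*cos(n) - 3.43*cos(n) = (2.04*sin(n)^2 + 0.54*sin(n) - 3.43)*cos(n)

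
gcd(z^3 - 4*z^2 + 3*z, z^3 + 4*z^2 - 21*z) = z^2 - 3*z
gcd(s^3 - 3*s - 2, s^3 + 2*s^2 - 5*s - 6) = s^2 - s - 2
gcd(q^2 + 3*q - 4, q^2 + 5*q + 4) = q + 4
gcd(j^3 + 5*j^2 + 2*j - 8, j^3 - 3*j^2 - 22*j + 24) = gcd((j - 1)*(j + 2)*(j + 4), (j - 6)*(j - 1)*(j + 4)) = j^2 + 3*j - 4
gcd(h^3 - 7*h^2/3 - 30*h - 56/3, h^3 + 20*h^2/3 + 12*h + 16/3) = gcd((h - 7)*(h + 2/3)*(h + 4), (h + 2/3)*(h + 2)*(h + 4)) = h^2 + 14*h/3 + 8/3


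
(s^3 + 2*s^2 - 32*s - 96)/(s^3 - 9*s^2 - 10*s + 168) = (s + 4)/(s - 7)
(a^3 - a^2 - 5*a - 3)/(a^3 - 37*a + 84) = (a^2 + 2*a + 1)/(a^2 + 3*a - 28)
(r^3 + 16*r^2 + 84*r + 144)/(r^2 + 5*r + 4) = (r^2 + 12*r + 36)/(r + 1)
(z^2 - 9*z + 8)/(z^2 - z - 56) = (z - 1)/(z + 7)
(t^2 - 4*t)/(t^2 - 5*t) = (t - 4)/(t - 5)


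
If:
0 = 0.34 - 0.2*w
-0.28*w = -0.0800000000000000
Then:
No Solution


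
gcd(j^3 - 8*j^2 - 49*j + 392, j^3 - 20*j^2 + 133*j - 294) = j - 7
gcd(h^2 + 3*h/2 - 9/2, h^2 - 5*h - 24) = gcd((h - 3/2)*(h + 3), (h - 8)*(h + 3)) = h + 3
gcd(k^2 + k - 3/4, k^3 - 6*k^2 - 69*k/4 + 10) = k - 1/2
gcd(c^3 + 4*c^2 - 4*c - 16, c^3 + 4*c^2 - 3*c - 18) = c - 2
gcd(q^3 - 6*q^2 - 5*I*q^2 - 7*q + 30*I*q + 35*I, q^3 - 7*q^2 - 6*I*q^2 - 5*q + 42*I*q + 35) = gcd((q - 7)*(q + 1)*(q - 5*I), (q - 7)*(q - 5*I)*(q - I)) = q^2 + q*(-7 - 5*I) + 35*I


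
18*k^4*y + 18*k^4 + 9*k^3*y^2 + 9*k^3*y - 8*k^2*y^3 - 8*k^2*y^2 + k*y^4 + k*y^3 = (-6*k + y)*(-3*k + y)*(k + y)*(k*y + k)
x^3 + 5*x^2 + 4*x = x*(x + 1)*(x + 4)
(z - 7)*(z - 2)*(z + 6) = z^3 - 3*z^2 - 40*z + 84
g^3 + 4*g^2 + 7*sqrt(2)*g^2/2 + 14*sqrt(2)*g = g*(g + 4)*(g + 7*sqrt(2)/2)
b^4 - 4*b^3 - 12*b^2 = b^2*(b - 6)*(b + 2)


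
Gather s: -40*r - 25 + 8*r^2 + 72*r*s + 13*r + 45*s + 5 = 8*r^2 - 27*r + s*(72*r + 45) - 20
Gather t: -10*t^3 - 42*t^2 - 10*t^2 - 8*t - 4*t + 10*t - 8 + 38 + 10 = -10*t^3 - 52*t^2 - 2*t + 40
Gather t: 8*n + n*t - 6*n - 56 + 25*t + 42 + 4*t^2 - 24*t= 2*n + 4*t^2 + t*(n + 1) - 14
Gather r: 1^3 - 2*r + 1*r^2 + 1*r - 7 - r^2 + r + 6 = 0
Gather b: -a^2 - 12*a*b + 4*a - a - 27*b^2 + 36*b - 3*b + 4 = -a^2 + 3*a - 27*b^2 + b*(33 - 12*a) + 4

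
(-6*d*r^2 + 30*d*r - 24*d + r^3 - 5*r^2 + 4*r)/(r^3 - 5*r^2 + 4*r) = (-6*d + r)/r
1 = 1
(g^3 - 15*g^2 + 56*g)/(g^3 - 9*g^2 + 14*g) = (g - 8)/(g - 2)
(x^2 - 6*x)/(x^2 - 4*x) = (x - 6)/(x - 4)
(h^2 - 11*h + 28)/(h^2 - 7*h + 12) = (h - 7)/(h - 3)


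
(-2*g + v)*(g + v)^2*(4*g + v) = -8*g^4 - 14*g^3*v - 3*g^2*v^2 + 4*g*v^3 + v^4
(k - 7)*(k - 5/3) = k^2 - 26*k/3 + 35/3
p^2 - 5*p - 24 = (p - 8)*(p + 3)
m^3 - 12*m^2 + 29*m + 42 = (m - 7)*(m - 6)*(m + 1)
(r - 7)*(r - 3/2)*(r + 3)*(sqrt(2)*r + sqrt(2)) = sqrt(2)*r^4 - 9*sqrt(2)*r^3/2 - 41*sqrt(2)*r^2/2 + 33*sqrt(2)*r/2 + 63*sqrt(2)/2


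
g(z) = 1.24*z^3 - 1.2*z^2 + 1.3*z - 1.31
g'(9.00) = 281.02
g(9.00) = 817.15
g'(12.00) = 508.18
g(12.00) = 1984.21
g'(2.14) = 13.20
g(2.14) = 8.13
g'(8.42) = 244.83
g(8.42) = 664.78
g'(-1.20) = 9.54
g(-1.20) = -6.74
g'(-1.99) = 20.81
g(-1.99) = -18.42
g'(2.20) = 14.02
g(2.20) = 8.95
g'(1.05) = 2.88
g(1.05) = 0.17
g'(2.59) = 20.04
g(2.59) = 15.55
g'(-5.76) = 138.54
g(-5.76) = -285.58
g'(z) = 3.72*z^2 - 2.4*z + 1.3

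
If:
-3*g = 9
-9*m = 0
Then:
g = -3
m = 0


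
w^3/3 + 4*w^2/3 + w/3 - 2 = (w/3 + 1)*(w - 1)*(w + 2)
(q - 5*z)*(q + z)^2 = q^3 - 3*q^2*z - 9*q*z^2 - 5*z^3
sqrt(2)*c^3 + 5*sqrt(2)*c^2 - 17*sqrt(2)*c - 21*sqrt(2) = (c - 3)*(c + 7)*(sqrt(2)*c + sqrt(2))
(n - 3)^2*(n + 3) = n^3 - 3*n^2 - 9*n + 27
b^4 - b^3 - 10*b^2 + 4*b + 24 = (b - 3)*(b - 2)*(b + 2)^2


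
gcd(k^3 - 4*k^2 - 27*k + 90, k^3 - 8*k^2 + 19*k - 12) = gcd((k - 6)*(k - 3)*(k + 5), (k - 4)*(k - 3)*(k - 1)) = k - 3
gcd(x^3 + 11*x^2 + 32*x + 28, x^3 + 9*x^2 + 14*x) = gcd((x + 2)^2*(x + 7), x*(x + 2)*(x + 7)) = x^2 + 9*x + 14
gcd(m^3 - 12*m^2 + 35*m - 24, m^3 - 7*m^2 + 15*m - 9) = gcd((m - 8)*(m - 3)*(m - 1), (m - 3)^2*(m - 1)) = m^2 - 4*m + 3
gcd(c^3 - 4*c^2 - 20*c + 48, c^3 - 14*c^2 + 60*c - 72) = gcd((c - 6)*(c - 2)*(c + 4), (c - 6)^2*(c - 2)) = c^2 - 8*c + 12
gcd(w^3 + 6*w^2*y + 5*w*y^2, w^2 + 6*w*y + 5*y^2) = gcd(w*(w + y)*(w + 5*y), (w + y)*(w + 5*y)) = w^2 + 6*w*y + 5*y^2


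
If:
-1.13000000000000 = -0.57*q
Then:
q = 1.98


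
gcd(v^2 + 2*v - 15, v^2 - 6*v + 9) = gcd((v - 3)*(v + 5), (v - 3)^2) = v - 3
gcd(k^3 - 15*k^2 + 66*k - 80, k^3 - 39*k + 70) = k^2 - 7*k + 10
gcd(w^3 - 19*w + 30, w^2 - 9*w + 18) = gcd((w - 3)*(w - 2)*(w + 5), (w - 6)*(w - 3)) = w - 3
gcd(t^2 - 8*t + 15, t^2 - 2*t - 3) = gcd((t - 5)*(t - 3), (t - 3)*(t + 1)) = t - 3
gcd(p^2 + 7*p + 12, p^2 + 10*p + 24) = p + 4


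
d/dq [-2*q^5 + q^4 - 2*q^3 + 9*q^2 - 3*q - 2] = -10*q^4 + 4*q^3 - 6*q^2 + 18*q - 3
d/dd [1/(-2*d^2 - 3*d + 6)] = (4*d + 3)/(2*d^2 + 3*d - 6)^2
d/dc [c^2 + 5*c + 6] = 2*c + 5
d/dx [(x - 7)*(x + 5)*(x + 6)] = 3*x^2 + 8*x - 47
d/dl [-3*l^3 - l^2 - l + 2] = -9*l^2 - 2*l - 1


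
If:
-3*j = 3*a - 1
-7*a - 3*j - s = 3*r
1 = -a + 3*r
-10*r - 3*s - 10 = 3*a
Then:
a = 11/13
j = -20/39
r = 8/13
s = -81/13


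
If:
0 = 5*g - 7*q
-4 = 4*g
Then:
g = -1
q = -5/7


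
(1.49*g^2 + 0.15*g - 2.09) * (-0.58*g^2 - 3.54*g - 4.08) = -0.8642*g^4 - 5.3616*g^3 - 5.398*g^2 + 6.7866*g + 8.5272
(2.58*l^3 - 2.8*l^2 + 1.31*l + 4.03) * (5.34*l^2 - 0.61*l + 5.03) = 13.7772*l^5 - 16.5258*l^4 + 21.6808*l^3 + 6.6371*l^2 + 4.131*l + 20.2709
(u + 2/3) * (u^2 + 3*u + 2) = u^3 + 11*u^2/3 + 4*u + 4/3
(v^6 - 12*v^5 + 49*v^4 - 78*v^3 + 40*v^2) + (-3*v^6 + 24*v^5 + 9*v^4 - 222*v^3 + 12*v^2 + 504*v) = -2*v^6 + 12*v^5 + 58*v^4 - 300*v^3 + 52*v^2 + 504*v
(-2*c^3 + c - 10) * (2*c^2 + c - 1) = -4*c^5 - 2*c^4 + 4*c^3 - 19*c^2 - 11*c + 10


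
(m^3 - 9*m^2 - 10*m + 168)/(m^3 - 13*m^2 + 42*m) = (m + 4)/m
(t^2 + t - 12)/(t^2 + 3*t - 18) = (t + 4)/(t + 6)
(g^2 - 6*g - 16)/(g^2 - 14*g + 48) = (g + 2)/(g - 6)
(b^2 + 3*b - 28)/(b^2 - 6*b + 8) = (b + 7)/(b - 2)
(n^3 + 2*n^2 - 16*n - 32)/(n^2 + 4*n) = n - 2 - 8/n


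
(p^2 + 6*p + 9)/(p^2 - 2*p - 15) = (p + 3)/(p - 5)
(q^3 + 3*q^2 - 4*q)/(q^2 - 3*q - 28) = q*(q - 1)/(q - 7)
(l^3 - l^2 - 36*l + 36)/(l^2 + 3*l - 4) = (l^2 - 36)/(l + 4)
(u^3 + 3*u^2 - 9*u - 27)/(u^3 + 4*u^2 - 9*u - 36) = (u + 3)/(u + 4)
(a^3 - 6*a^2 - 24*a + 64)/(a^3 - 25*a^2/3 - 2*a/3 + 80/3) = 3*(a + 4)/(3*a + 5)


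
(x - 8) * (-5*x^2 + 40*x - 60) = -5*x^3 + 80*x^2 - 380*x + 480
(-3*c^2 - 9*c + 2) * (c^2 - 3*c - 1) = -3*c^4 + 32*c^2 + 3*c - 2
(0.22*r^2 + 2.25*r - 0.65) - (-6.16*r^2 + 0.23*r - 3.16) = 6.38*r^2 + 2.02*r + 2.51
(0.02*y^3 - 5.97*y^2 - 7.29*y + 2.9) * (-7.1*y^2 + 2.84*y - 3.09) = -0.142*y^5 + 42.4438*y^4 + 34.7424*y^3 - 22.8463*y^2 + 30.7621*y - 8.961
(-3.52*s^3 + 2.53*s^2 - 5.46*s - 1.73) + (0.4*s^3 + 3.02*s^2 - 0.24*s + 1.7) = -3.12*s^3 + 5.55*s^2 - 5.7*s - 0.03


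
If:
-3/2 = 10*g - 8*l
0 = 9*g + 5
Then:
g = -5/9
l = -73/144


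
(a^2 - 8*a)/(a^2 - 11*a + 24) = a/(a - 3)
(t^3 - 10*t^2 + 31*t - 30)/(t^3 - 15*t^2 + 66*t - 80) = (t - 3)/(t - 8)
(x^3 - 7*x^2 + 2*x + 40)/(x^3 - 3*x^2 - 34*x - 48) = (x^2 - 9*x + 20)/(x^2 - 5*x - 24)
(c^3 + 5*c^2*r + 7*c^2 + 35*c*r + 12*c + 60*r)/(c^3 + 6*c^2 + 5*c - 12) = (c + 5*r)/(c - 1)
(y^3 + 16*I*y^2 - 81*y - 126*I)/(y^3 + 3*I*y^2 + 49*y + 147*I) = (y + 6*I)/(y - 7*I)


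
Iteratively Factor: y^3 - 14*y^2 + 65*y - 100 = (y - 5)*(y^2 - 9*y + 20) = (y - 5)*(y - 4)*(y - 5)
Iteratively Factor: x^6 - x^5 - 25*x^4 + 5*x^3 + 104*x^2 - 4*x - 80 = (x + 1)*(x^5 - 2*x^4 - 23*x^3 + 28*x^2 + 76*x - 80) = (x - 5)*(x + 1)*(x^4 + 3*x^3 - 8*x^2 - 12*x + 16) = (x - 5)*(x + 1)*(x + 2)*(x^3 + x^2 - 10*x + 8) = (x - 5)*(x + 1)*(x + 2)*(x + 4)*(x^2 - 3*x + 2) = (x - 5)*(x - 1)*(x + 1)*(x + 2)*(x + 4)*(x - 2)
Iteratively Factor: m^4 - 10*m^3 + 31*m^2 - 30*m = (m)*(m^3 - 10*m^2 + 31*m - 30) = m*(m - 3)*(m^2 - 7*m + 10) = m*(m - 3)*(m - 2)*(m - 5)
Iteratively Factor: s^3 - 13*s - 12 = (s + 3)*(s^2 - 3*s - 4) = (s + 1)*(s + 3)*(s - 4)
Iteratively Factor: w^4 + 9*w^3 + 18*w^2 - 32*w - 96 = (w + 4)*(w^3 + 5*w^2 - 2*w - 24) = (w - 2)*(w + 4)*(w^2 + 7*w + 12) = (w - 2)*(w + 3)*(w + 4)*(w + 4)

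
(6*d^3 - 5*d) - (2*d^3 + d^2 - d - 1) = 4*d^3 - d^2 - 4*d + 1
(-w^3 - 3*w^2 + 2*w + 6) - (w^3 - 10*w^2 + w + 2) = -2*w^3 + 7*w^2 + w + 4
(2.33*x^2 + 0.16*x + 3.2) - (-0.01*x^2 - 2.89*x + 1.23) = 2.34*x^2 + 3.05*x + 1.97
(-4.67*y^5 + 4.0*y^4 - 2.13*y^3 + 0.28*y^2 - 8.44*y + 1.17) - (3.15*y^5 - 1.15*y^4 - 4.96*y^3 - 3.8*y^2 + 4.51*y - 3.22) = -7.82*y^5 + 5.15*y^4 + 2.83*y^3 + 4.08*y^2 - 12.95*y + 4.39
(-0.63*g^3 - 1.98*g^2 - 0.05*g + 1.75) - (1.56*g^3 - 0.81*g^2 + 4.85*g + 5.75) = -2.19*g^3 - 1.17*g^2 - 4.9*g - 4.0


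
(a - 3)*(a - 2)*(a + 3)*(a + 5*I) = a^4 - 2*a^3 + 5*I*a^3 - 9*a^2 - 10*I*a^2 + 18*a - 45*I*a + 90*I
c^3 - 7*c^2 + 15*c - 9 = (c - 3)^2*(c - 1)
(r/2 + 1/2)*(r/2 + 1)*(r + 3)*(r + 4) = r^4/4 + 5*r^3/2 + 35*r^2/4 + 25*r/2 + 6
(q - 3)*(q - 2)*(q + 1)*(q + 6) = q^4 + 2*q^3 - 23*q^2 + 12*q + 36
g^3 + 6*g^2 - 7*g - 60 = (g - 3)*(g + 4)*(g + 5)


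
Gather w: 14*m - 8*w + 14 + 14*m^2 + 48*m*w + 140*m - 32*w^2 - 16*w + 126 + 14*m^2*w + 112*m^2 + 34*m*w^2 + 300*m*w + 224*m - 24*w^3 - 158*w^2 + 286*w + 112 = 126*m^2 + 378*m - 24*w^3 + w^2*(34*m - 190) + w*(14*m^2 + 348*m + 262) + 252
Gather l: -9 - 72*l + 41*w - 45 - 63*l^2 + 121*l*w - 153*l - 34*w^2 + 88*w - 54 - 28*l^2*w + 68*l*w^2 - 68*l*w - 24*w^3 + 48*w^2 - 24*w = l^2*(-28*w - 63) + l*(68*w^2 + 53*w - 225) - 24*w^3 + 14*w^2 + 105*w - 108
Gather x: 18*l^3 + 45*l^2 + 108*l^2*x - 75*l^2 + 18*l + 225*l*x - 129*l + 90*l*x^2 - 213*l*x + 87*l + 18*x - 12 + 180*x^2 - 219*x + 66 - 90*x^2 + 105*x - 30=18*l^3 - 30*l^2 - 24*l + x^2*(90*l + 90) + x*(108*l^2 + 12*l - 96) + 24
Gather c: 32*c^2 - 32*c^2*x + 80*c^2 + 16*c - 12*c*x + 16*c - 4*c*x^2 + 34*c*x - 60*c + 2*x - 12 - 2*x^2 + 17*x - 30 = c^2*(112 - 32*x) + c*(-4*x^2 + 22*x - 28) - 2*x^2 + 19*x - 42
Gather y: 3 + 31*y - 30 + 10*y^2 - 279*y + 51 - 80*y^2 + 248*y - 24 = -70*y^2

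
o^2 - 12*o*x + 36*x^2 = (o - 6*x)^2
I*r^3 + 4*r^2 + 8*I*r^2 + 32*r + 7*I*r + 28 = (r + 7)*(r - 4*I)*(I*r + I)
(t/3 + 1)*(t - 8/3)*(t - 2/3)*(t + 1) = t^4/3 + 2*t^3/9 - 77*t^2/27 - 26*t/27 + 16/9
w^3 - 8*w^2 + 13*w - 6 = (w - 6)*(w - 1)^2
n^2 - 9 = (n - 3)*(n + 3)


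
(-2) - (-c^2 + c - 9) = c^2 - c + 7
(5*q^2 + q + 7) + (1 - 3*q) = 5*q^2 - 2*q + 8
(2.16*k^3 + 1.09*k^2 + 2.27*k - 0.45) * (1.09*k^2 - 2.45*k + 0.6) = 2.3544*k^5 - 4.1039*k^4 + 1.0998*k^3 - 5.398*k^2 + 2.4645*k - 0.27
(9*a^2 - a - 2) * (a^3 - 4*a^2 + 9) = 9*a^5 - 37*a^4 + 2*a^3 + 89*a^2 - 9*a - 18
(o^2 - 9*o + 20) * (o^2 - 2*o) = o^4 - 11*o^3 + 38*o^2 - 40*o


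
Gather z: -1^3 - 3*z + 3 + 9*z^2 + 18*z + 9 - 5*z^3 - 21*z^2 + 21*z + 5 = -5*z^3 - 12*z^2 + 36*z + 16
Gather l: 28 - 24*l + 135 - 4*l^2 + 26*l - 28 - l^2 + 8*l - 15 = -5*l^2 + 10*l + 120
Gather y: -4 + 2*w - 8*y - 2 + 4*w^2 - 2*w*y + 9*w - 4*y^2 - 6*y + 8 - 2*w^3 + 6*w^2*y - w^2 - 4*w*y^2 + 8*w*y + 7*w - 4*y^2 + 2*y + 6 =-2*w^3 + 3*w^2 + 18*w + y^2*(-4*w - 8) + y*(6*w^2 + 6*w - 12) + 8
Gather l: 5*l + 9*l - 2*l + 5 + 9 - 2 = 12*l + 12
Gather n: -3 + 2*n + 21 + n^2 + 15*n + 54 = n^2 + 17*n + 72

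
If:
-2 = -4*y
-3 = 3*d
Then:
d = -1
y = 1/2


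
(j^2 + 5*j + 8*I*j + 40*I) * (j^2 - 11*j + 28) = j^4 - 6*j^3 + 8*I*j^3 - 27*j^2 - 48*I*j^2 + 140*j - 216*I*j + 1120*I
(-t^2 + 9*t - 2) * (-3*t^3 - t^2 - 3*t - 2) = 3*t^5 - 26*t^4 - 23*t^2 - 12*t + 4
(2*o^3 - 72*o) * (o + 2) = 2*o^4 + 4*o^3 - 72*o^2 - 144*o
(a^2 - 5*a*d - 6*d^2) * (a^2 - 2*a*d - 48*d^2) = a^4 - 7*a^3*d - 44*a^2*d^2 + 252*a*d^3 + 288*d^4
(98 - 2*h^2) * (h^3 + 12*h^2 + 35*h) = -2*h^5 - 24*h^4 + 28*h^3 + 1176*h^2 + 3430*h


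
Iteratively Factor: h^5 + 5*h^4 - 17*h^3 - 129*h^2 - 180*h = (h)*(h^4 + 5*h^3 - 17*h^2 - 129*h - 180) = h*(h + 4)*(h^3 + h^2 - 21*h - 45) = h*(h - 5)*(h + 4)*(h^2 + 6*h + 9) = h*(h - 5)*(h + 3)*(h + 4)*(h + 3)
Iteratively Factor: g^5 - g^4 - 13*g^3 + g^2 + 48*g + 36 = (g + 2)*(g^4 - 3*g^3 - 7*g^2 + 15*g + 18) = (g + 2)^2*(g^3 - 5*g^2 + 3*g + 9) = (g + 1)*(g + 2)^2*(g^2 - 6*g + 9) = (g - 3)*(g + 1)*(g + 2)^2*(g - 3)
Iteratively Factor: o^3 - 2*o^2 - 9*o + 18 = (o + 3)*(o^2 - 5*o + 6) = (o - 2)*(o + 3)*(o - 3)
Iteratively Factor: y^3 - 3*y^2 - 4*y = (y - 4)*(y^2 + y) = y*(y - 4)*(y + 1)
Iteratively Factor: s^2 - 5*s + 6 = (s - 2)*(s - 3)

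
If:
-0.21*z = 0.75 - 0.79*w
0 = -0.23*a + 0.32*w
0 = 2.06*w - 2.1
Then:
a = 1.42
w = 1.02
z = 0.26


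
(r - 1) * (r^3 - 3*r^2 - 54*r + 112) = r^4 - 4*r^3 - 51*r^2 + 166*r - 112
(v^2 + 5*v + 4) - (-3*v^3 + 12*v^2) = 3*v^3 - 11*v^2 + 5*v + 4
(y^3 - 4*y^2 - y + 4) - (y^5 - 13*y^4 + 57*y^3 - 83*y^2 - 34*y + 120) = -y^5 + 13*y^4 - 56*y^3 + 79*y^2 + 33*y - 116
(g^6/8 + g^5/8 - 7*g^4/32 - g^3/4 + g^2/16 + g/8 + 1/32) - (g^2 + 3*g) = g^6/8 + g^5/8 - 7*g^4/32 - g^3/4 - 15*g^2/16 - 23*g/8 + 1/32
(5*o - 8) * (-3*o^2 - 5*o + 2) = -15*o^3 - o^2 + 50*o - 16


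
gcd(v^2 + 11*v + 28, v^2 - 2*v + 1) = 1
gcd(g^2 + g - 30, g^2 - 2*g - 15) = g - 5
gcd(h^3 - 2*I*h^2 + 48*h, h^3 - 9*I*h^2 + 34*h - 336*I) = h^2 - 2*I*h + 48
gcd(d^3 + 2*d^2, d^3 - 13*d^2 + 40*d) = d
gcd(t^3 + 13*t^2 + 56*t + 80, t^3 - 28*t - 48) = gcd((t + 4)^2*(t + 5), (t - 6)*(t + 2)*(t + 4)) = t + 4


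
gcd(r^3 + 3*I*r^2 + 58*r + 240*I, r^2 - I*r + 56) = r - 8*I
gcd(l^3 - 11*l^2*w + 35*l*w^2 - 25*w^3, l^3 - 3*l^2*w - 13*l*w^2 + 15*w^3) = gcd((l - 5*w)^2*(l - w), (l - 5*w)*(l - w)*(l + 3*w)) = l^2 - 6*l*w + 5*w^2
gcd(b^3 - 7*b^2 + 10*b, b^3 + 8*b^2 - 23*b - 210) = b - 5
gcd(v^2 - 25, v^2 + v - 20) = v + 5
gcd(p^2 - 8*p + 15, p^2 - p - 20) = p - 5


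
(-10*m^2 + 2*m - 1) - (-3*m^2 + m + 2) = -7*m^2 + m - 3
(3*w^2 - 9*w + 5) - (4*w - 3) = 3*w^2 - 13*w + 8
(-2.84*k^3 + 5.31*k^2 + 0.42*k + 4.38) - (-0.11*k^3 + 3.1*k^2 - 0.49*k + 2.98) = -2.73*k^3 + 2.21*k^2 + 0.91*k + 1.4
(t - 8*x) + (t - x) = 2*t - 9*x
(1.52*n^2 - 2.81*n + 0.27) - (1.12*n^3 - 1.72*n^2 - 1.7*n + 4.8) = -1.12*n^3 + 3.24*n^2 - 1.11*n - 4.53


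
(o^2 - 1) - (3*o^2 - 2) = 1 - 2*o^2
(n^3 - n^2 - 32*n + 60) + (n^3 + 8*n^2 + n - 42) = 2*n^3 + 7*n^2 - 31*n + 18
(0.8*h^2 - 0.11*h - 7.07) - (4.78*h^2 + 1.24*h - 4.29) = -3.98*h^2 - 1.35*h - 2.78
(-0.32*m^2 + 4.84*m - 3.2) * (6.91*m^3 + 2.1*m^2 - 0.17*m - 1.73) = -2.2112*m^5 + 32.7724*m^4 - 11.8936*m^3 - 6.9892*m^2 - 7.8292*m + 5.536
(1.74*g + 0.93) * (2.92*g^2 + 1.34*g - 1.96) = 5.0808*g^3 + 5.0472*g^2 - 2.1642*g - 1.8228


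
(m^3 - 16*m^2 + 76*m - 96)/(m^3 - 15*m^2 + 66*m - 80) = (m - 6)/(m - 5)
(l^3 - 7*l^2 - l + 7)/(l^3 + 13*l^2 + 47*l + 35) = (l^2 - 8*l + 7)/(l^2 + 12*l + 35)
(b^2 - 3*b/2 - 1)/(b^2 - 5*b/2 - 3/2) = (b - 2)/(b - 3)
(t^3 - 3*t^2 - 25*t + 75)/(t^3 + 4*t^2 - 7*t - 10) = (t^2 - 8*t + 15)/(t^2 - t - 2)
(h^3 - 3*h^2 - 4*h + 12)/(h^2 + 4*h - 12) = (h^2 - h - 6)/(h + 6)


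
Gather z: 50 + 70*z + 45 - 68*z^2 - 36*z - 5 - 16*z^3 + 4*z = -16*z^3 - 68*z^2 + 38*z + 90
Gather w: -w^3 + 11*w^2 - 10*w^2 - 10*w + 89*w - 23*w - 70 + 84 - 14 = -w^3 + w^2 + 56*w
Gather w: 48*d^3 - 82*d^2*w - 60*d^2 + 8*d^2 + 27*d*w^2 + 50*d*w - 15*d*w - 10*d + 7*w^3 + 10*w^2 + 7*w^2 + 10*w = 48*d^3 - 52*d^2 - 10*d + 7*w^3 + w^2*(27*d + 17) + w*(-82*d^2 + 35*d + 10)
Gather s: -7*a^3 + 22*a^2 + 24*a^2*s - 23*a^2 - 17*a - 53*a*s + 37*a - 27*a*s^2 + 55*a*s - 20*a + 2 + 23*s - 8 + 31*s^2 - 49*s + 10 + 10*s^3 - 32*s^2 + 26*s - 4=-7*a^3 - a^2 + 10*s^3 + s^2*(-27*a - 1) + s*(24*a^2 + 2*a)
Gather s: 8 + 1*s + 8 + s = 2*s + 16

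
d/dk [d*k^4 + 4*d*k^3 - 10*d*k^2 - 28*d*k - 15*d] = 4*d*(k^3 + 3*k^2 - 5*k - 7)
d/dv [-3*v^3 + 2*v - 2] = 2 - 9*v^2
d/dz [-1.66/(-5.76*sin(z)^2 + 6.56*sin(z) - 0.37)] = (10.8896 - 19.1232*sin(z))*cos(z)/(5.76*sin(z)^2 - 6.56*sin(z) + 0.37)^2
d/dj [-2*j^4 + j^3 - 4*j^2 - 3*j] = -8*j^3 + 3*j^2 - 8*j - 3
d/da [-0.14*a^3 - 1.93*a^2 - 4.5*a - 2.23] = -0.42*a^2 - 3.86*a - 4.5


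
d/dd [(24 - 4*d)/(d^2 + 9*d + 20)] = 4*(d^2 - 12*d - 74)/(d^4 + 18*d^3 + 121*d^2 + 360*d + 400)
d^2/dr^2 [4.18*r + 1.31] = 0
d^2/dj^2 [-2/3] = 0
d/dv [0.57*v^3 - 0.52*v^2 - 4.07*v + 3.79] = 1.71*v^2 - 1.04*v - 4.07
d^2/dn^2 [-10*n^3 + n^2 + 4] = 2 - 60*n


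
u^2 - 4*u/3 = u*(u - 4/3)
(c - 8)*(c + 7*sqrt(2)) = c^2 - 8*c + 7*sqrt(2)*c - 56*sqrt(2)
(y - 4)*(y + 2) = y^2 - 2*y - 8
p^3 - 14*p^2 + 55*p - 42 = (p - 7)*(p - 6)*(p - 1)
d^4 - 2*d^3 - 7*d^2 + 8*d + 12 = (d - 3)*(d - 2)*(d + 1)*(d + 2)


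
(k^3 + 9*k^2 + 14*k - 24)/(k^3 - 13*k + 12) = (k + 6)/(k - 3)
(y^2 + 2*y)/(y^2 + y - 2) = y/(y - 1)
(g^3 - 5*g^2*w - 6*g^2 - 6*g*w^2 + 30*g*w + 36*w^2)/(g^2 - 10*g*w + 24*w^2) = (-g^2 - g*w + 6*g + 6*w)/(-g + 4*w)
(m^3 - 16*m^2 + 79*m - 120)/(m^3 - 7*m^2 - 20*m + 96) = (m - 5)/(m + 4)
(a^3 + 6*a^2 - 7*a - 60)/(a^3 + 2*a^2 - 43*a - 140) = (a - 3)/(a - 7)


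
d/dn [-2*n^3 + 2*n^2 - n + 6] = -6*n^2 + 4*n - 1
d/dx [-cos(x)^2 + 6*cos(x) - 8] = 2*(cos(x) - 3)*sin(x)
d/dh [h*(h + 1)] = 2*h + 1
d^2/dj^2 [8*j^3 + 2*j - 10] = 48*j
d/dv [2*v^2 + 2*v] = 4*v + 2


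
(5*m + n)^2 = 25*m^2 + 10*m*n + n^2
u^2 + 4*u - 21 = (u - 3)*(u + 7)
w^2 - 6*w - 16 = (w - 8)*(w + 2)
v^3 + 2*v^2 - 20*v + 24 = (v - 2)^2*(v + 6)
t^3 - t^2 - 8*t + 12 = (t - 2)^2*(t + 3)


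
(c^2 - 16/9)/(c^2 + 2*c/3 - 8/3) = (c + 4/3)/(c + 2)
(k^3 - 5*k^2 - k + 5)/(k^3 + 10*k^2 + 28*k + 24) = (k^3 - 5*k^2 - k + 5)/(k^3 + 10*k^2 + 28*k + 24)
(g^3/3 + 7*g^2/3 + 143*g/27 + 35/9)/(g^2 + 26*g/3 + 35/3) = (3*g^2 + 16*g + 21)/(9*(g + 7))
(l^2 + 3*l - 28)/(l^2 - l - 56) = (l - 4)/(l - 8)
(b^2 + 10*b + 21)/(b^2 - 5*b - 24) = (b + 7)/(b - 8)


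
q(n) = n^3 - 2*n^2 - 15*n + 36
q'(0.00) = -15.00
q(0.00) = 36.00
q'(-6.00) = 117.00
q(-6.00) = -162.00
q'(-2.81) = 19.93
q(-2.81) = 40.17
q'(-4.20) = 54.72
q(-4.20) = -10.37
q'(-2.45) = 12.81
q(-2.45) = 46.04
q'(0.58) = -16.31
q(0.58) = 26.82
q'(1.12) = -15.72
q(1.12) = 18.10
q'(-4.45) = 62.21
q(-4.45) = -24.98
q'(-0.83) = -9.61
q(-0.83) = 46.50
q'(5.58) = 56.09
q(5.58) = 63.77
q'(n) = 3*n^2 - 4*n - 15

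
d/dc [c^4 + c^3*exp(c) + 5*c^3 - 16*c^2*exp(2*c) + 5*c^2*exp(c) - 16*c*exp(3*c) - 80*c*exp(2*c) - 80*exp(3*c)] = c^3*exp(c) + 4*c^3 - 32*c^2*exp(2*c) + 8*c^2*exp(c) + 15*c^2 - 48*c*exp(3*c) - 192*c*exp(2*c) + 10*c*exp(c) - 256*exp(3*c) - 80*exp(2*c)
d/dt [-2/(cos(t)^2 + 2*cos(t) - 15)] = -4*(cos(t) + 1)*sin(t)/(cos(t)^2 + 2*cos(t) - 15)^2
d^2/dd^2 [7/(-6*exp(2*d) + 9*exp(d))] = 7*((2*exp(d) - 3)*(8*exp(d) - 3) - 2*(4*exp(d) - 3)^2)*exp(-d)/(3*(2*exp(d) - 3)^3)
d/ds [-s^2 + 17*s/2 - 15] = 17/2 - 2*s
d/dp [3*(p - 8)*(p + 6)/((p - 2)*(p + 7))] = 3*(7*p^2 + 68*p + 268)/(p^4 + 10*p^3 - 3*p^2 - 140*p + 196)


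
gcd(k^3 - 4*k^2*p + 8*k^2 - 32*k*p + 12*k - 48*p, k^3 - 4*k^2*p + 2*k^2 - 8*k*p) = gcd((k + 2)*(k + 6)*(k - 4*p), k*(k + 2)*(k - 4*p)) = -k^2 + 4*k*p - 2*k + 8*p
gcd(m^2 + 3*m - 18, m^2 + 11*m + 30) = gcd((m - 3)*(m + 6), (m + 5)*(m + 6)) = m + 6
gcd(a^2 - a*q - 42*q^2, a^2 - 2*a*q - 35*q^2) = -a + 7*q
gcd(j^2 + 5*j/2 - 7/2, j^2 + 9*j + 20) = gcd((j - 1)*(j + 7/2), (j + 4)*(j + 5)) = 1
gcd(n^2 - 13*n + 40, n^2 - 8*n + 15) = n - 5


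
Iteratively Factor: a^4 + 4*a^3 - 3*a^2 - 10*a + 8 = (a + 2)*(a^3 + 2*a^2 - 7*a + 4) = (a - 1)*(a + 2)*(a^2 + 3*a - 4) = (a - 1)*(a + 2)*(a + 4)*(a - 1)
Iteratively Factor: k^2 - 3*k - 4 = (k + 1)*(k - 4)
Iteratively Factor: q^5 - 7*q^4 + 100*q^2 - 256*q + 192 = (q - 3)*(q^4 - 4*q^3 - 12*q^2 + 64*q - 64) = (q - 3)*(q - 2)*(q^3 - 2*q^2 - 16*q + 32) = (q - 4)*(q - 3)*(q - 2)*(q^2 + 2*q - 8) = (q - 4)*(q - 3)*(q - 2)*(q + 4)*(q - 2)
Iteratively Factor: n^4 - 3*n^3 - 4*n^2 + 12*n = (n + 2)*(n^3 - 5*n^2 + 6*n) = (n - 2)*(n + 2)*(n^2 - 3*n) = n*(n - 2)*(n + 2)*(n - 3)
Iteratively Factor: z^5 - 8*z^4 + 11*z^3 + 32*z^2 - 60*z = (z - 5)*(z^4 - 3*z^3 - 4*z^2 + 12*z) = (z - 5)*(z - 3)*(z^3 - 4*z) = (z - 5)*(z - 3)*(z + 2)*(z^2 - 2*z) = (z - 5)*(z - 3)*(z - 2)*(z + 2)*(z)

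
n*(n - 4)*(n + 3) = n^3 - n^2 - 12*n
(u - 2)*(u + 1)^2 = u^3 - 3*u - 2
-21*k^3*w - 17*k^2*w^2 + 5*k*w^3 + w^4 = w*(-3*k + w)*(k + w)*(7*k + w)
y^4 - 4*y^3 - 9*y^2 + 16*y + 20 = (y - 5)*(y - 2)*(y + 1)*(y + 2)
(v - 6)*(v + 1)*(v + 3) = v^3 - 2*v^2 - 21*v - 18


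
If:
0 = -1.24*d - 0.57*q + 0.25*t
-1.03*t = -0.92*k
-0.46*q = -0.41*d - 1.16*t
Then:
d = -0.6792687476682*t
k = 1.1195652173913*t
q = 1.91630394229573*t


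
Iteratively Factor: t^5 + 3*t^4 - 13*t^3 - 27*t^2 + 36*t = (t)*(t^4 + 3*t^3 - 13*t^2 - 27*t + 36) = t*(t - 1)*(t^3 + 4*t^2 - 9*t - 36) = t*(t - 3)*(t - 1)*(t^2 + 7*t + 12) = t*(t - 3)*(t - 1)*(t + 3)*(t + 4)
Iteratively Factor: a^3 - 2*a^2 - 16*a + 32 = (a - 4)*(a^2 + 2*a - 8) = (a - 4)*(a - 2)*(a + 4)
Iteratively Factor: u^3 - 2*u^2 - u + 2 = (u - 2)*(u^2 - 1) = (u - 2)*(u + 1)*(u - 1)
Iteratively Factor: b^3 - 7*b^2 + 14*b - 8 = (b - 1)*(b^2 - 6*b + 8) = (b - 2)*(b - 1)*(b - 4)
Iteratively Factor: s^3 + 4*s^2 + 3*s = (s + 3)*(s^2 + s) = (s + 1)*(s + 3)*(s)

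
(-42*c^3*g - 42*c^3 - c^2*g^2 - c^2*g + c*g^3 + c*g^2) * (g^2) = -42*c^3*g^3 - 42*c^3*g^2 - c^2*g^4 - c^2*g^3 + c*g^5 + c*g^4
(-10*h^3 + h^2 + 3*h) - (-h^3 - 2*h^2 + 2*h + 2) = -9*h^3 + 3*h^2 + h - 2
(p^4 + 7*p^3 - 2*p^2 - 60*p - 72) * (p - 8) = p^5 - p^4 - 58*p^3 - 44*p^2 + 408*p + 576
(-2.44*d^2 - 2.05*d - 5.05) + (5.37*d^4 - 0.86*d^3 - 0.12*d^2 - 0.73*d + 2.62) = 5.37*d^4 - 0.86*d^3 - 2.56*d^2 - 2.78*d - 2.43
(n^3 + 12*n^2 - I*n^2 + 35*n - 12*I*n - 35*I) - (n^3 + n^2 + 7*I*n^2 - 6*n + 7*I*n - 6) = 11*n^2 - 8*I*n^2 + 41*n - 19*I*n + 6 - 35*I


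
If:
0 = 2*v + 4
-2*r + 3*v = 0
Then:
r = -3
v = -2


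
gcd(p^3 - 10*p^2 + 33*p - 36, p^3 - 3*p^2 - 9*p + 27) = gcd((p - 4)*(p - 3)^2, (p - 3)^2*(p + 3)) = p^2 - 6*p + 9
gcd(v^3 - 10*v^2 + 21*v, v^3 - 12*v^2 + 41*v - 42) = v^2 - 10*v + 21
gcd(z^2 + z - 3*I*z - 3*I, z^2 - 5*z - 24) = 1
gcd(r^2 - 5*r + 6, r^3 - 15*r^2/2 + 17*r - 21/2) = r - 3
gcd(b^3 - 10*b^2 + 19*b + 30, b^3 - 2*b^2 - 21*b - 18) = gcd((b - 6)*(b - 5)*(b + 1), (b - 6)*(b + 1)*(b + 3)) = b^2 - 5*b - 6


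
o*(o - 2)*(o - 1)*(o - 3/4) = o^4 - 15*o^3/4 + 17*o^2/4 - 3*o/2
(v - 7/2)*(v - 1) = v^2 - 9*v/2 + 7/2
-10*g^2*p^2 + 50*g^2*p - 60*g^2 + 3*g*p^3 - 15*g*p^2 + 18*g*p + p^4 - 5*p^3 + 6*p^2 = (-2*g + p)*(5*g + p)*(p - 3)*(p - 2)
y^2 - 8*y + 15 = (y - 5)*(y - 3)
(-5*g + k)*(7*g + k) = -35*g^2 + 2*g*k + k^2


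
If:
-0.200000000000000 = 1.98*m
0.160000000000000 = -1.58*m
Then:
No Solution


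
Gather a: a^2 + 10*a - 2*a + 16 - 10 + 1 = a^2 + 8*a + 7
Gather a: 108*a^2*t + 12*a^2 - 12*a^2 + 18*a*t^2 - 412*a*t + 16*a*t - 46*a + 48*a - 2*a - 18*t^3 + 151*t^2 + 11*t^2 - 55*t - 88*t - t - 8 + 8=108*a^2*t + a*(18*t^2 - 396*t) - 18*t^3 + 162*t^2 - 144*t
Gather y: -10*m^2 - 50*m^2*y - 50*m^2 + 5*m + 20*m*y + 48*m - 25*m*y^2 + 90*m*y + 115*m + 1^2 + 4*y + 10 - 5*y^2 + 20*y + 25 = -60*m^2 + 168*m + y^2*(-25*m - 5) + y*(-50*m^2 + 110*m + 24) + 36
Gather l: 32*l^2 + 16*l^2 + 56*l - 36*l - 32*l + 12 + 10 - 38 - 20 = 48*l^2 - 12*l - 36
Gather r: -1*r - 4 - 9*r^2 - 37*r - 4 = -9*r^2 - 38*r - 8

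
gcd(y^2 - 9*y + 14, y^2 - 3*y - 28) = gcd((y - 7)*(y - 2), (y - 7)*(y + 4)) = y - 7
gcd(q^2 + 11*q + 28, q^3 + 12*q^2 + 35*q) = q + 7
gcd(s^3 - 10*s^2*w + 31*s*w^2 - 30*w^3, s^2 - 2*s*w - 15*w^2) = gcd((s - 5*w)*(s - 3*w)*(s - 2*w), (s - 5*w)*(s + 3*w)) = s - 5*w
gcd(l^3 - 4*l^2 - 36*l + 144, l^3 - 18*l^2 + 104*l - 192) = l^2 - 10*l + 24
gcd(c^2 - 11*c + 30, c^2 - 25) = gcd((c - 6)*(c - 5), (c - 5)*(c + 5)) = c - 5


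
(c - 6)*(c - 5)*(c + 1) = c^3 - 10*c^2 + 19*c + 30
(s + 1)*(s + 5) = s^2 + 6*s + 5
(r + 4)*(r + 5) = r^2 + 9*r + 20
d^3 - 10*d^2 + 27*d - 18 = (d - 6)*(d - 3)*(d - 1)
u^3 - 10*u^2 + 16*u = u*(u - 8)*(u - 2)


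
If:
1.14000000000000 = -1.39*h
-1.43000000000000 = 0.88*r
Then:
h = -0.82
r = -1.62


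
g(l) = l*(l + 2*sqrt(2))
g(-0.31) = -0.78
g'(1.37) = 5.57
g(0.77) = 2.77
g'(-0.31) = 2.21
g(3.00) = 17.49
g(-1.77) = -1.87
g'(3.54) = 9.91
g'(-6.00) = -9.17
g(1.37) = 5.75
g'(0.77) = 4.37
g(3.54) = 22.54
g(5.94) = 52.08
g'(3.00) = 8.83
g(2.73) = 15.17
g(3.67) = 23.85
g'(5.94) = 14.71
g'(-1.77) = -0.71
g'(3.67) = 10.17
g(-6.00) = 19.03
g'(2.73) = 8.29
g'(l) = 2*l + 2*sqrt(2)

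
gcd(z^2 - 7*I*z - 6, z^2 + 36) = z - 6*I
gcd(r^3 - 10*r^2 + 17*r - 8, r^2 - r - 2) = 1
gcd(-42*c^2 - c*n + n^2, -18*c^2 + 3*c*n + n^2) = 6*c + n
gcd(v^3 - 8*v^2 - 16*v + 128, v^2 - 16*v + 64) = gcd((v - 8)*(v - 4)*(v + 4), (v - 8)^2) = v - 8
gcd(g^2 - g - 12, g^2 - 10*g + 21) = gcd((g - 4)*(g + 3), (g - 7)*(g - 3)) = 1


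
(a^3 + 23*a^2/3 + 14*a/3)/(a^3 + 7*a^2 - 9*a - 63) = a*(3*a + 2)/(3*(a^2 - 9))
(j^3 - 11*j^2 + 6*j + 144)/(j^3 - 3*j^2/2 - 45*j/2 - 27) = 2*(j - 8)/(2*j + 3)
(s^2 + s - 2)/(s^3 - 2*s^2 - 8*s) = (s - 1)/(s*(s - 4))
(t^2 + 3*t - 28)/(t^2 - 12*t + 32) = (t + 7)/(t - 8)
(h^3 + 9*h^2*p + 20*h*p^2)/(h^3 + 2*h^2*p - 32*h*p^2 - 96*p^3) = h*(-h - 5*p)/(-h^2 + 2*h*p + 24*p^2)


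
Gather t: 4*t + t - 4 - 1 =5*t - 5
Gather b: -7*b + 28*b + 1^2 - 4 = 21*b - 3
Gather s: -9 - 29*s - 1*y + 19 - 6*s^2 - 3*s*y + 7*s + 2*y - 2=-6*s^2 + s*(-3*y - 22) + y + 8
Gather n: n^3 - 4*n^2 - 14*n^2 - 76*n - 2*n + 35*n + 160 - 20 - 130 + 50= n^3 - 18*n^2 - 43*n + 60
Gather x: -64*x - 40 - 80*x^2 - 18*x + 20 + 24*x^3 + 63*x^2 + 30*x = 24*x^3 - 17*x^2 - 52*x - 20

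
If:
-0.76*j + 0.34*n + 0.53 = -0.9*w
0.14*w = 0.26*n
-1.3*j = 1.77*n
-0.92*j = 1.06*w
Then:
No Solution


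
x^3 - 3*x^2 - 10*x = x*(x - 5)*(x + 2)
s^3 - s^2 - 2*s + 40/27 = (s - 5/3)*(s - 2/3)*(s + 4/3)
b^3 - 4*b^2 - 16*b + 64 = (b - 4)^2*(b + 4)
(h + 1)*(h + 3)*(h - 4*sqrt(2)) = h^3 - 4*sqrt(2)*h^2 + 4*h^2 - 16*sqrt(2)*h + 3*h - 12*sqrt(2)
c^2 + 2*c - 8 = (c - 2)*(c + 4)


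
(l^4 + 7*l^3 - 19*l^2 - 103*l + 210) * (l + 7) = l^5 + 14*l^4 + 30*l^3 - 236*l^2 - 511*l + 1470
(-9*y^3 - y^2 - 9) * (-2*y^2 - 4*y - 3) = 18*y^5 + 38*y^4 + 31*y^3 + 21*y^2 + 36*y + 27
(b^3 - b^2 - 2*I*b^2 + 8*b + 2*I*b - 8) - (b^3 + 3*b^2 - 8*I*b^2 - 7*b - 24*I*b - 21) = -4*b^2 + 6*I*b^2 + 15*b + 26*I*b + 13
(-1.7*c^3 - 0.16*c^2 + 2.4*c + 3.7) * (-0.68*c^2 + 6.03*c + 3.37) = 1.156*c^5 - 10.1422*c^4 - 8.3258*c^3 + 11.4168*c^2 + 30.399*c + 12.469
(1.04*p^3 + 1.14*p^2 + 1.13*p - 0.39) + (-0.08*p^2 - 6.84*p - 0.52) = 1.04*p^3 + 1.06*p^2 - 5.71*p - 0.91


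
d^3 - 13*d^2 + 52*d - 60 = (d - 6)*(d - 5)*(d - 2)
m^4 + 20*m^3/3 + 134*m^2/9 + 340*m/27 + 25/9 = (m + 1/3)*(m + 5/3)^2*(m + 3)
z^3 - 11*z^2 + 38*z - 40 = (z - 5)*(z - 4)*(z - 2)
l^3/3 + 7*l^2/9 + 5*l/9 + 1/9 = (l/3 + 1/3)*(l + 1/3)*(l + 1)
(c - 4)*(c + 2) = c^2 - 2*c - 8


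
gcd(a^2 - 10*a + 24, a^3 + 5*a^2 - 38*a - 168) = a - 6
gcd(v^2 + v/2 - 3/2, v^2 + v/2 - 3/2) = v^2 + v/2 - 3/2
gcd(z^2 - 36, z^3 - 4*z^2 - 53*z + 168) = 1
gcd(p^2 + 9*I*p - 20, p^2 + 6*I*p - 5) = p + 5*I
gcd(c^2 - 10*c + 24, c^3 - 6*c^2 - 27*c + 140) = c - 4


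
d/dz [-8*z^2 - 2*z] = -16*z - 2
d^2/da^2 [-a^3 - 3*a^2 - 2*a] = -6*a - 6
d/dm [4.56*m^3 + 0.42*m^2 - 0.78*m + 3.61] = 13.68*m^2 + 0.84*m - 0.78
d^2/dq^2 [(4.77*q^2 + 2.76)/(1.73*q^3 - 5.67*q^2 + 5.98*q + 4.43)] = (28.552266*q^6 - 196.9605*q^4 - 621.496134*q^3 + 1422.58563*q^2 - 688.40748*q + 523.270866)/(5.177717*q^9 - 50.909229*q^8 + 220.545417*q^7 - 494.45913*q^6 + 501.621864*q^5 + 93.9552089999998*q^4 - 585.537005*q^3 + 141.436167*q^2 + 352.070706*q + 86.938307)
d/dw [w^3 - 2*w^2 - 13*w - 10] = 3*w^2 - 4*w - 13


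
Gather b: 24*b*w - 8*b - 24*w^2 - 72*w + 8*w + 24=b*(24*w - 8) - 24*w^2 - 64*w + 24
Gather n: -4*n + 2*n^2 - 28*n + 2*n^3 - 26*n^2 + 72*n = 2*n^3 - 24*n^2 + 40*n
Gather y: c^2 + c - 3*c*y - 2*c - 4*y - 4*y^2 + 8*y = c^2 - c - 4*y^2 + y*(4 - 3*c)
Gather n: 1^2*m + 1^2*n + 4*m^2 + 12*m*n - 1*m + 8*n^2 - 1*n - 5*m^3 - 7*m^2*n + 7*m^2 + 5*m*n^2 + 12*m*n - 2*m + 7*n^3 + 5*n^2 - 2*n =-5*m^3 + 11*m^2 - 2*m + 7*n^3 + n^2*(5*m + 13) + n*(-7*m^2 + 24*m - 2)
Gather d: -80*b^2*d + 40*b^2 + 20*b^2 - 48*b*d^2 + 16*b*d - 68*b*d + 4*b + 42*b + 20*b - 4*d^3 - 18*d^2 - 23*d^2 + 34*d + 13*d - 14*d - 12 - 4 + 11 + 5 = 60*b^2 + 66*b - 4*d^3 + d^2*(-48*b - 41) + d*(-80*b^2 - 52*b + 33)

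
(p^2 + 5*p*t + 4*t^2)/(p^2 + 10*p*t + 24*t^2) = (p + t)/(p + 6*t)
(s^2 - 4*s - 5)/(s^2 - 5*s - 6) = (s - 5)/(s - 6)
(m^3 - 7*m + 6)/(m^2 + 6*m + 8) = (m^3 - 7*m + 6)/(m^2 + 6*m + 8)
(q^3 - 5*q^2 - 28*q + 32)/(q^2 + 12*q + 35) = (q^3 - 5*q^2 - 28*q + 32)/(q^2 + 12*q + 35)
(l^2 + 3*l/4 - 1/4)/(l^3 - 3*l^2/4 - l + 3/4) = (4*l - 1)/(4*l^2 - 7*l + 3)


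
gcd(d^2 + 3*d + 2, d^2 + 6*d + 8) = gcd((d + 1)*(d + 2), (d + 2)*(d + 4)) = d + 2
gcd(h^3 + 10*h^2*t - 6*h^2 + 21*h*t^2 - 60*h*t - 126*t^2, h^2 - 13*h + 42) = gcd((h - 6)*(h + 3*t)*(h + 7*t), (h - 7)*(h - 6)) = h - 6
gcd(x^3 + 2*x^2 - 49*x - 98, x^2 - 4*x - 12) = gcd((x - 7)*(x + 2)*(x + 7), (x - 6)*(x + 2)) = x + 2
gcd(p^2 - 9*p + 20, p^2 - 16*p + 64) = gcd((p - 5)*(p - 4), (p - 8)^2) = 1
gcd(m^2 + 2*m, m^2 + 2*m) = m^2 + 2*m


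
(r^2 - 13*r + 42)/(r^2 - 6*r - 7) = (r - 6)/(r + 1)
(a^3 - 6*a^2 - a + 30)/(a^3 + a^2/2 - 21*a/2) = 2*(a^2 - 3*a - 10)/(a*(2*a + 7))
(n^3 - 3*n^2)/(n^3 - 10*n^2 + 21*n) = n/(n - 7)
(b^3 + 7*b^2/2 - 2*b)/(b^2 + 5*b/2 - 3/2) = b*(b + 4)/(b + 3)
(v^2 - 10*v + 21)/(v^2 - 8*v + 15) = (v - 7)/(v - 5)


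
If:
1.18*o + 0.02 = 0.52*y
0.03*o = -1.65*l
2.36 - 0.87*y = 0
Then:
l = -0.02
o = 1.18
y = 2.71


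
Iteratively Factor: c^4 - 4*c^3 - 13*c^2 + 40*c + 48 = (c - 4)*(c^3 - 13*c - 12) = (c - 4)*(c + 3)*(c^2 - 3*c - 4) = (c - 4)*(c + 1)*(c + 3)*(c - 4)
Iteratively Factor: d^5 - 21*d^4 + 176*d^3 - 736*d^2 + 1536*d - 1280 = (d - 4)*(d^4 - 17*d^3 + 108*d^2 - 304*d + 320) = (d - 4)^2*(d^3 - 13*d^2 + 56*d - 80) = (d - 4)^3*(d^2 - 9*d + 20) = (d - 4)^4*(d - 5)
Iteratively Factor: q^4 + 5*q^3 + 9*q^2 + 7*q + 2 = (q + 1)*(q^3 + 4*q^2 + 5*q + 2) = (q + 1)^2*(q^2 + 3*q + 2) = (q + 1)^2*(q + 2)*(q + 1)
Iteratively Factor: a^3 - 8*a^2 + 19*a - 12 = (a - 4)*(a^2 - 4*a + 3) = (a - 4)*(a - 3)*(a - 1)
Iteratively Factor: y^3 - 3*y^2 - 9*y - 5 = (y + 1)*(y^2 - 4*y - 5) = (y + 1)^2*(y - 5)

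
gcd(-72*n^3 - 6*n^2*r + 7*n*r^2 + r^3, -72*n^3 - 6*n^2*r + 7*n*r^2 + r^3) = -72*n^3 - 6*n^2*r + 7*n*r^2 + r^3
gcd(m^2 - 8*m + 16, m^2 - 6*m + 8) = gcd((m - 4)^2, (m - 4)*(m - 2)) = m - 4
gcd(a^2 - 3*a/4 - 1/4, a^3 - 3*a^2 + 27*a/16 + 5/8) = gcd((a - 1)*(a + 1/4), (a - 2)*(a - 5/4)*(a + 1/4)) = a + 1/4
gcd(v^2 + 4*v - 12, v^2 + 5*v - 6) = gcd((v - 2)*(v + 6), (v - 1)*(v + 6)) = v + 6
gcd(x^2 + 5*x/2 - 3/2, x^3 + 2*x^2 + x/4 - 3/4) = x - 1/2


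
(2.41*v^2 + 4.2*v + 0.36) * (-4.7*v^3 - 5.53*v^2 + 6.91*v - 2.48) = -11.327*v^5 - 33.0673*v^4 - 8.2649*v^3 + 21.0544*v^2 - 7.9284*v - 0.8928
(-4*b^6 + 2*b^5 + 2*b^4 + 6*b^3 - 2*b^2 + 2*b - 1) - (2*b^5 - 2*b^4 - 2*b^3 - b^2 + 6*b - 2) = -4*b^6 + 4*b^4 + 8*b^3 - b^2 - 4*b + 1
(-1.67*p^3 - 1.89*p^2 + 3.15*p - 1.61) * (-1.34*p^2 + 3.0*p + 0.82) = 2.2378*p^5 - 2.4774*p^4 - 11.2604*p^3 + 10.0576*p^2 - 2.247*p - 1.3202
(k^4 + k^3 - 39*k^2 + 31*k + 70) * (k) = k^5 + k^4 - 39*k^3 + 31*k^2 + 70*k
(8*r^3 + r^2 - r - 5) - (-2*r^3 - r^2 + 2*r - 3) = 10*r^3 + 2*r^2 - 3*r - 2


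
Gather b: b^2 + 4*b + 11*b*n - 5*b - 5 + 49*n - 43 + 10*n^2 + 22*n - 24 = b^2 + b*(11*n - 1) + 10*n^2 + 71*n - 72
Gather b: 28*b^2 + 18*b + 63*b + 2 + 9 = 28*b^2 + 81*b + 11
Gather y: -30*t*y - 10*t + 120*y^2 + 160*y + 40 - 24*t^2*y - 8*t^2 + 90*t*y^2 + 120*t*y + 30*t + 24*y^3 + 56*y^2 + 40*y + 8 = -8*t^2 + 20*t + 24*y^3 + y^2*(90*t + 176) + y*(-24*t^2 + 90*t + 200) + 48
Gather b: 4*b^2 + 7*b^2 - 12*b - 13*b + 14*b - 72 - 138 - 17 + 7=11*b^2 - 11*b - 220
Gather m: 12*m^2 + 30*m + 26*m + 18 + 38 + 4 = 12*m^2 + 56*m + 60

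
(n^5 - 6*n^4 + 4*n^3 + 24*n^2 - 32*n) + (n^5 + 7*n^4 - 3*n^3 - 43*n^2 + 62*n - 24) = 2*n^5 + n^4 + n^3 - 19*n^2 + 30*n - 24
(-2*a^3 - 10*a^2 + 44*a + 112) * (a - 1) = -2*a^4 - 8*a^3 + 54*a^2 + 68*a - 112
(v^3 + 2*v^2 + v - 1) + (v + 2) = v^3 + 2*v^2 + 2*v + 1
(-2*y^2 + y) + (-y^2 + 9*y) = -3*y^2 + 10*y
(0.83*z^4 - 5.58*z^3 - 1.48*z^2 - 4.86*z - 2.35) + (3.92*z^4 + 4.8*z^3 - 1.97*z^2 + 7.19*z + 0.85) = 4.75*z^4 - 0.78*z^3 - 3.45*z^2 + 2.33*z - 1.5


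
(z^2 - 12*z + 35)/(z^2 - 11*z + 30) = (z - 7)/(z - 6)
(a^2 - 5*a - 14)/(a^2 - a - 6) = (a - 7)/(a - 3)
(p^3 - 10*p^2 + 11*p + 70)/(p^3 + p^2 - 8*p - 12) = (p^2 - 12*p + 35)/(p^2 - p - 6)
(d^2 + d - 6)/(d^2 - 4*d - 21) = (d - 2)/(d - 7)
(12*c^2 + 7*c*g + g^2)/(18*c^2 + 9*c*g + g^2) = (4*c + g)/(6*c + g)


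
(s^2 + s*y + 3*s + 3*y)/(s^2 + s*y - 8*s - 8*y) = (s + 3)/(s - 8)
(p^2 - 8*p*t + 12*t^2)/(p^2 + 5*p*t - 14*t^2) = (p - 6*t)/(p + 7*t)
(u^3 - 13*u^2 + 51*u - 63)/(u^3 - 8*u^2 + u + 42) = (u - 3)/(u + 2)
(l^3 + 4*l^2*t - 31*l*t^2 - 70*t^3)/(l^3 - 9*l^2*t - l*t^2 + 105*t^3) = (-l^2 - 9*l*t - 14*t^2)/(-l^2 + 4*l*t + 21*t^2)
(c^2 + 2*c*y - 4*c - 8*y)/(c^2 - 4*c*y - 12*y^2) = (4 - c)/(-c + 6*y)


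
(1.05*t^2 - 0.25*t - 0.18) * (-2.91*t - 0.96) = -3.0555*t^3 - 0.2805*t^2 + 0.7638*t + 0.1728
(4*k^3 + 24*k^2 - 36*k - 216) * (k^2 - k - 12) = 4*k^5 + 20*k^4 - 108*k^3 - 468*k^2 + 648*k + 2592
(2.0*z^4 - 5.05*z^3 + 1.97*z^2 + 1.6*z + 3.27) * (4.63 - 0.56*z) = -1.12*z^5 + 12.088*z^4 - 24.4847*z^3 + 8.2251*z^2 + 5.5768*z + 15.1401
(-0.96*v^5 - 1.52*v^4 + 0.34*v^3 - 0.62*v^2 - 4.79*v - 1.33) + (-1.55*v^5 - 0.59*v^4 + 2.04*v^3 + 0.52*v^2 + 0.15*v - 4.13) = -2.51*v^5 - 2.11*v^4 + 2.38*v^3 - 0.1*v^2 - 4.64*v - 5.46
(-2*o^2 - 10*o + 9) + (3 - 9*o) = -2*o^2 - 19*o + 12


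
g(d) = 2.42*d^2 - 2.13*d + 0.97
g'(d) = 4.84*d - 2.13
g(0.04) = 0.89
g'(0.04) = -1.94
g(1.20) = 1.90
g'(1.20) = 3.68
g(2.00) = 6.39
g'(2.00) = 7.55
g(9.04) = 179.48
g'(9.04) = 41.62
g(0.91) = 1.04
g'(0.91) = 2.27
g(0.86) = 0.93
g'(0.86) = 2.03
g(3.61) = 24.82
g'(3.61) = 15.34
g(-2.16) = 16.86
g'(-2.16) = -12.58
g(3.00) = 16.36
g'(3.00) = 12.39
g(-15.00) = 577.42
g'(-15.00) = -74.73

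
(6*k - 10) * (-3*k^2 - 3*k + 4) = -18*k^3 + 12*k^2 + 54*k - 40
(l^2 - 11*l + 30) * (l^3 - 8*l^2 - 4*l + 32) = l^5 - 19*l^4 + 114*l^3 - 164*l^2 - 472*l + 960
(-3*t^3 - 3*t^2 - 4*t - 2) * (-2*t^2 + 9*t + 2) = 6*t^5 - 21*t^4 - 25*t^3 - 38*t^2 - 26*t - 4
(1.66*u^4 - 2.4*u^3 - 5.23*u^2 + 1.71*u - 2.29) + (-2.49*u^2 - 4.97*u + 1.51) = 1.66*u^4 - 2.4*u^3 - 7.72*u^2 - 3.26*u - 0.78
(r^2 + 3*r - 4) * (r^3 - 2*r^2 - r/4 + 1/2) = r^5 + r^4 - 41*r^3/4 + 31*r^2/4 + 5*r/2 - 2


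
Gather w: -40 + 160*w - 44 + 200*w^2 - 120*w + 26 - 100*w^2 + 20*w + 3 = 100*w^2 + 60*w - 55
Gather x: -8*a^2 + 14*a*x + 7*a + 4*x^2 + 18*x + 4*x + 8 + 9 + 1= -8*a^2 + 7*a + 4*x^2 + x*(14*a + 22) + 18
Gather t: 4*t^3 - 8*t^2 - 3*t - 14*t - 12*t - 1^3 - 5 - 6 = 4*t^3 - 8*t^2 - 29*t - 12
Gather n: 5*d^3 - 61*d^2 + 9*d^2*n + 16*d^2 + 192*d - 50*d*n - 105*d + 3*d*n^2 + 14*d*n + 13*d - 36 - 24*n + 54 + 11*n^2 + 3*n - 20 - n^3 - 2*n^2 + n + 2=5*d^3 - 45*d^2 + 100*d - n^3 + n^2*(3*d + 9) + n*(9*d^2 - 36*d - 20)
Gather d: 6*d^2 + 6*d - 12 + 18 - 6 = 6*d^2 + 6*d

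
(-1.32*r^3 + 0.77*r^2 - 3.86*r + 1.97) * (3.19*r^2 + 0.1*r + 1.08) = -4.2108*r^5 + 2.3243*r^4 - 13.662*r^3 + 6.7299*r^2 - 3.9718*r + 2.1276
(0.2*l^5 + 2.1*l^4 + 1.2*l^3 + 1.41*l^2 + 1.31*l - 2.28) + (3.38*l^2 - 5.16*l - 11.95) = 0.2*l^5 + 2.1*l^4 + 1.2*l^3 + 4.79*l^2 - 3.85*l - 14.23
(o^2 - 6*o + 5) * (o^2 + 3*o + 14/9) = o^4 - 3*o^3 - 103*o^2/9 + 17*o/3 + 70/9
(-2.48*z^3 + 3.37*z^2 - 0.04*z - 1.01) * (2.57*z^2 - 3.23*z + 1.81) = -6.3736*z^5 + 16.6713*z^4 - 15.4767*z^3 + 3.6332*z^2 + 3.1899*z - 1.8281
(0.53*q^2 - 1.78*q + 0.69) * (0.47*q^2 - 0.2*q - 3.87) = 0.2491*q^4 - 0.9426*q^3 - 1.3708*q^2 + 6.7506*q - 2.6703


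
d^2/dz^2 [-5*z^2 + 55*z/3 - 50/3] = -10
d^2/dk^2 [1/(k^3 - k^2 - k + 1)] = 4*(3*k^2 + 2*k + 1)/(k^7 - k^6 - 3*k^5 + 3*k^4 + 3*k^3 - 3*k^2 - k + 1)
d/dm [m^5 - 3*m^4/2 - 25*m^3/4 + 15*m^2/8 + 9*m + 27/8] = 5*m^4 - 6*m^3 - 75*m^2/4 + 15*m/4 + 9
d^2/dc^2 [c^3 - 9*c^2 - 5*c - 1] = 6*c - 18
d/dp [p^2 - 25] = 2*p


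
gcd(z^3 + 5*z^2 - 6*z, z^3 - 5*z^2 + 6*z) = z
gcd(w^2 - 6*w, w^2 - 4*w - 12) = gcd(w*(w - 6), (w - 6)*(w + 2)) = w - 6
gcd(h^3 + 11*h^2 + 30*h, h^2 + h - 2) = 1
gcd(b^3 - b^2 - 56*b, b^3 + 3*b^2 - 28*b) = b^2 + 7*b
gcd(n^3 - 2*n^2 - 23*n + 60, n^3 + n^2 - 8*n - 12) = n - 3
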